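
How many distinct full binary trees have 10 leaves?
4,862

Using the Catalan number formula: C_n = C(2n, n) / (n+1)
C_9 = C(18, 9) / (9+1)
     = 48620 / 10
     = 4,862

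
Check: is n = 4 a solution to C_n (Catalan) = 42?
No

Solution: C_4 = C(8,4)/(4+1) = 70/5 = 14, which does not equal 42.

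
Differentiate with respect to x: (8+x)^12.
Using the power rule: d/dx (8+x)^12 = 12(8+x)^{11}.
Final answer: 12(8+x)^11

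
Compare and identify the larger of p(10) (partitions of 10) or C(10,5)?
C(10,5)
Pentagonal recurrence p(n) = p(n−1) + p(n−2) − p(n−5) − p(n−7) + …: p(10) = p(9) + p(8) − p(5) − p(3) = 30 + 22 − 7 − 3 = 42; C(10,5) = 252.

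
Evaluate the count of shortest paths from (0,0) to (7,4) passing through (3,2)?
150

Explanation: To (3,2): C(5,3)=10. From there: C(6,4)=15. Total: 150.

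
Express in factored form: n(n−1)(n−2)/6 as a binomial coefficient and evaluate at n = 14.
C(n,3); C(14,3) = 364

Solution: n(n−1)(n−2)/6 = n!/(3!(n−3)!) = C(n,3). At n = 14: C(14,3) = 364.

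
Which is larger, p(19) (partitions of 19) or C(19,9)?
C(19,9)

Explanation: Pentagonal recurrence p(n) = p(n−1) + p(n−2) − p(n−5) − p(n−7) + …: p(19) = p(18) + p(17) − p(14) − p(12) + p(7) + p(4) = 385 + 297 − 135 − 77 + 15 + 5 = 490; C(19,9) = 92,378.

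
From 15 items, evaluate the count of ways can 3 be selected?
C(15,3) = 15! / (3! × (15-3)!)
         = 15! / (3! × 12!)
         = 455

Answer: 455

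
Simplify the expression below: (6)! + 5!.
840

Working:
(6)! + 5! = (6)·5! + 5! = (6+1)·5! = 7·5! = 840.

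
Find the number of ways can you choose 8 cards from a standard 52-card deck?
752,538,150
C(52,8) = 752,538,150.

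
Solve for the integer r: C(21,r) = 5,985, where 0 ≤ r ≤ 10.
C(21,r) is increasing for 0 ≤ r ≤ 10. Stepping up (C(21,r+1) = C(21,r)·(21−r)/(r+1)): C(21,1) = 21, C(21,2) = 210, C(21,3) = 1,330, C(21,4) = 5,985 ✓. So r = 4.
Final answer: 4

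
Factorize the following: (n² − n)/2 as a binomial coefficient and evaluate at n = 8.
C(n,2); C(8,2) = 28

(n² − n)/2 = n(n−1)/2 = C(n,2). At n = 8: C(8,2) = 28.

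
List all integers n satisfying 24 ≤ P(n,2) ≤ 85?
P(5,2)=20; P(6,2)=30; P(7,2)=42; P(8,2)=56; P(9,2)=72; P(10,2)=90. So valid n = 6, 7, 8, 9.

Answer: 6, 7, 8, 9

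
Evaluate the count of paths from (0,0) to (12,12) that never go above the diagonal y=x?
Counted by the Catalan number C_12: C_12 = C(24,12)/(12+1) = 2,704,156/13 = 208,012.
Final answer: 208,012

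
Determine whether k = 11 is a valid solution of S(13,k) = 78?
No
S(13,11) = 11·S(12,11) + S(12,10) = 11·66 + 1,705 = 2,431, which does not equal 78.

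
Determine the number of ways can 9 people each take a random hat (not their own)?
133,496

Working:
Using D(n) = (n-1)[D(n-1) + D(n-2)]:
D(9) = (9-1) × [D(8) + D(7)]
      = 8 × [14833 + 1854]
      = 8 × 16687
      = 133,496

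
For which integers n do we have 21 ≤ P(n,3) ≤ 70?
P(3,3)=6; P(4,3)=24; P(5,3)=60; P(6,3)=120. So valid n = 4, 5.
Final answer: 4, 5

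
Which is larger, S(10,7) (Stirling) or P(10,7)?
P(10,7)

Working:
S(10,7) = 7·S(9,7) + S(9,6) = 7·462 + 2,646 = 5,880; P(10,7) = 604,800.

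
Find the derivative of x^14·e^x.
(14x^13 + x^14)e^x

Explanation: Product rule: d/dx[x^14]·e^x + x^14·d/dx[e^x] = 14x^{13}e^x + x^14e^x.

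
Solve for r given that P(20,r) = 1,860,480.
5

Working:
P(20,r) = 20·19·…·(20−r+1), a product of r factors. Multiplying down from 20: 20 = 20; 20·19 = 380; 20·19·18 = 6,840; 20·19·18·17 = 116,280; 20·19·18·17·16 = 1,860,480 ✓ (5 factors). So r = 5.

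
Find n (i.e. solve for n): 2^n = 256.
8
2^8 = 256, so n = 8.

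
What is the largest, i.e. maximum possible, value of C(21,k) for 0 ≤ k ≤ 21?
352,716

Reasoning: Maximum at k = 10 or k = 11: C(21,10) = 352,716.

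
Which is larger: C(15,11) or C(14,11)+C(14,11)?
C(15,11)

Explanation: C(15,11)=1,365; C(14,11)+C(14,11)=364+364=728.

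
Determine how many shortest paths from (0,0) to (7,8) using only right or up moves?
Choose 7 rights from 15 moves: C(15,7) = 6,435.

Answer: 6,435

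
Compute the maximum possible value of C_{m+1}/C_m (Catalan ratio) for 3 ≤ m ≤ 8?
17/5

Working:
C_{m+1}/C_m = 2(2m+1)/(m+2), which increases with m. Maximum at m = 8: 2·17/10 = 17/5.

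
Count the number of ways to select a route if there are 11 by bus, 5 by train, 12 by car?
28

Explanation: By the addition principle: 11 + 5 + 12 = 28.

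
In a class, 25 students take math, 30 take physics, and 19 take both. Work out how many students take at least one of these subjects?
|A∪B| = |A|+|B|-|A∩B| = 25+30-19 = 36.

Answer: 36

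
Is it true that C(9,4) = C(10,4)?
False

Solution: LHS = C(9,4) = 126; RHS = C(10,4) = 210. 126 ≠ 210, so the statement does not hold.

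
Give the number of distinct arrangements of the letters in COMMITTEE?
45,360
Word has 9 letters (C=1, O=1, M=2, I=1, T=2, E=2). Arrangements: 9!/Π(k!) = 45,360.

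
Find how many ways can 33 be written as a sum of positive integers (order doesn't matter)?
10,143

Solution: Pentagonal recurrence p(n) = p(n−1) + p(n−2) − p(n−5) − p(n−7) + …: p(33) = p(32) + p(31) − p(28) − p(26) + p(21) + p(18) − p(11) − p(7) = 8,349 + 6,842 − 3,718 − 2,436 + 792 + 385 − 56 − 15 = 10,143.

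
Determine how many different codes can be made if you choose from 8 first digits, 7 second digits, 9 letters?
504

By the multiplication principle: 8 × 7 × 9 = 504.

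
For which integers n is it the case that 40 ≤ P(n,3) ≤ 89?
5

Reasoning: P(4,3)=24; P(5,3)=60; P(6,3)=120. So valid n = 5.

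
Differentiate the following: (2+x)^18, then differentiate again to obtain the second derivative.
306(2+x)^16

Reasoning: First derivative: 18(2+x)^{17}. Second derivative: 18·17·(2+x)^{16} = 306(2+x)^{16}.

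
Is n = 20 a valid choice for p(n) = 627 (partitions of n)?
Yes

Working:
Pentagonal recurrence p(n) = p(n−1) + p(n−2) − p(n−5) − p(n−7) + …: p(20) = p(19) + p(18) − p(15) − p(13) + p(8) + p(5) = 490 + 385 − 176 − 101 + 22 + 7 = 627, which equals 627.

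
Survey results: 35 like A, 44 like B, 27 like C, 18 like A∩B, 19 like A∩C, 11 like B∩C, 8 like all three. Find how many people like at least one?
66

Solution: |A∪B∪C| = 35+44+27-18-19-11+8 = 66.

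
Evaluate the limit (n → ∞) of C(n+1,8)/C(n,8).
1
Both numerator and denominator grow as n^8/8! for large n, so the ratio → 1.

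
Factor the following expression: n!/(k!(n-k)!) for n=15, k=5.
C(15,5) = 3,003

Explanation: This is the binomial coefficient C(15,5) = 3,003.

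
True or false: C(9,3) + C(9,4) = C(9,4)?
False
Pascal's identity gives C(10,4) = 210, whereas C(9,4) = 126.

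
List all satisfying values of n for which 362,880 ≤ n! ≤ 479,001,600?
9, 10, 11, 12

Working:
n! is strictly increasing; 9! = 362,880 and 12! = 479,001,600, so valid n = 9, 10, 11, 12.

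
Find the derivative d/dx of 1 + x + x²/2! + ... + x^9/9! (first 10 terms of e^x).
1 + x + x²/2! + ... + x^8/8!

Explanation: Differentiating term by term gives the first 9 terms of e^x.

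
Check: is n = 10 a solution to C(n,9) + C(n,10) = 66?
No

Reasoning: C(10,9) + C(10,10) = 10 + 1 = 11, which does not equal 66.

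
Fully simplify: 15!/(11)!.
32,760

Working:
This equals 15×14×...×12 = 32,760.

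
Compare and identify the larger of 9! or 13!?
9!=362,880, 13!=6,227,020,800. 13! > 9!.
Final answer: 13!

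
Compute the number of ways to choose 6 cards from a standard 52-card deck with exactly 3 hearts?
2,613,754

13 hearts and 39 non-hearts: C(13,3) × C(39,3) = 286 × 9139 = 2,613,754.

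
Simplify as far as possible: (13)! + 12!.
(13)! + 12! = (13)·12! + 12! = (13+1)·12! = 14·12! = 6,706,022,400.
Final answer: 6,706,022,400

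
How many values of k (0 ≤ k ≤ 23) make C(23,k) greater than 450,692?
8

Solution: Row 23 is unimodal and symmetric about k=23/2. C(23,7)=245,157 ≤ 450,692; C(23,8)=490,314 > 450,692; by symmetry C(23,k) > 450,692 for k = 8..15. That's 15 - 8 + 1 = 8 values.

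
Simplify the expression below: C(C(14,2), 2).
4,095
C(14,2) = 91, then C(91, 2) = 4,095.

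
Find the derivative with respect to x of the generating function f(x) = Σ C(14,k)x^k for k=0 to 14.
Σ k·C(14,k)x^(k-1) for k=1 to 14

Term-by-term differentiation gives Σ k·C(14,k)x^{k-1} for k=1 to 14.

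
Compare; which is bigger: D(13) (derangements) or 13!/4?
D(13)

Reasoning: D(13) = (13-1)·[D(12) + D(11)] = 12·[176,214,841 + 14,684,570] = 2,290,792,932; 13!/4 = 6,227,020,800/4 = 1,556,755,200.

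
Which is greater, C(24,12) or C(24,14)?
C(24,12)

Working:
C(24,12)=2,704,156, C(24,14)=1,961,256.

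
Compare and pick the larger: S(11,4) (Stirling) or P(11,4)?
S(11,4)
S(11,4) = 4·S(10,4) + S(10,3) = 4·34,105 + 9,330 = 145,750; P(11,4) = 7,920.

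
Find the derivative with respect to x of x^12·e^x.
(12x^11 + x^12)e^x

Solution: Product rule: d/dx[x^12]·e^x + x^12·d/dx[e^x] = 12x^{11}e^x + x^12e^x.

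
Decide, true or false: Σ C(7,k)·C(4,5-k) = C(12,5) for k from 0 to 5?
False

Vandermonde's identity gives C(11,5) = 462; RHS C(12,5) = 792.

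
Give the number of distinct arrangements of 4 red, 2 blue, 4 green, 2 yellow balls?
207,900
Multinomial: 12!/(4! × 2! × 4! × 2!) = 207,900.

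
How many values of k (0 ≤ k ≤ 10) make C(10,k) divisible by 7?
3

Working:
Checking C(10,k) mod 7 for k = 0..10: divisible at k = 4, 5, 6. That's 3 values.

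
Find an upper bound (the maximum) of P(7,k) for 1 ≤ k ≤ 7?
5,040
P(7,k) increases in k, so maximum at k = 7: 7! = 5,040.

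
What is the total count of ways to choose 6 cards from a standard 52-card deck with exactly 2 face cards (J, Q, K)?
6,031,740
12 face cards and 40 non-face cards: C(12,2) × C(40,4) = 66 × 91,390 = 6,031,740.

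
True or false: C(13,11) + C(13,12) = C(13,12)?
Pascal's identity gives C(14,12) = 91, whereas C(13,12) = 13.
Final answer: False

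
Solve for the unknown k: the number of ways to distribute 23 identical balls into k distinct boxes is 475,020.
7

Stars and bars: the count is C(23+k−1, k−1), increasing in k. k=5: C(27,4) = 17,550, k=6: C(28,5) = 98,280, k=7: C(29,6) = 475,020 ✓. So k = 7.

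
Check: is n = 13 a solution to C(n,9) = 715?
C(13,9) = 13·12·11·10·9·8·7·6·5/9! = 259,459,200/362,880 = 715, which equals 715.
Final answer: Yes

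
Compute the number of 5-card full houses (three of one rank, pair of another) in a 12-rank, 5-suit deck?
Triple rank: 12. Triple suits: C(5,3)=10. Pair rank: 11. Pair suits: C(5,2)=10. Total: 13,200.
Final answer: 13,200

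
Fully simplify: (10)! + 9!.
3,991,680

Solution: (10)! + 9! = (10)·9! + 9! = (10+1)·9! = 11·9! = 3,991,680.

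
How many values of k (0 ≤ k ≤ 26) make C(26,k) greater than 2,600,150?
9
Row 26 is unimodal and symmetric about k=26/2. C(26,8)=1,562,275 ≤ 2,600,150; C(26,9)=3,124,550 > 2,600,150; by symmetry C(26,k) > 2,600,150 for k = 9..17. That's 17 - 9 + 1 = 9 values.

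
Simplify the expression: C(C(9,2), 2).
630

C(9,2) = 36, then C(36, 2) = 630.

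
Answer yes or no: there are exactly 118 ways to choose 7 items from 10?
C(10,7) = 120 ≠ 118.

Answer: No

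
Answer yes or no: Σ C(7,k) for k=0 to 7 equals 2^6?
No
Binomial theorem: Σ C(7,k) = (1+1)^7 = 2^7 = 128; RHS 2^6 = 64.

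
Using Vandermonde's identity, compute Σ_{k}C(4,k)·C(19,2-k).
253

Working:
= C(4+19,2) = C(23,2) = 253.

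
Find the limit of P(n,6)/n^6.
1

P(n,6) = n(n-1)···(n-5) ≈ n^6 for large n. Limit = 1.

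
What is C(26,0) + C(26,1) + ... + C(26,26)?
67,108,864

Explanation: Sum of binomial coefficients = 2^26 = 67,108,864.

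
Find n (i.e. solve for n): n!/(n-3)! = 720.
10

n!/(n-3)! = n×(n-1)×(n-2), a product of 3 consecutive integers ≈ (n−1)^3. 720^(1/3) + 1 ≈ 10.0; check n = 10: 10×9×8 = 720 ✓. So n = 10.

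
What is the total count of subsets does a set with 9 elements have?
512
Each element can be included or excluded: 2^9 = 512.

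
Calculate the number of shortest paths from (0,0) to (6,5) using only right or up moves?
Choose 6 rights from 11 moves: C(11,6) = 462.
Final answer: 462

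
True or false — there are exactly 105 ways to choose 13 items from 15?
True

Explanation: C(15,13) = 105.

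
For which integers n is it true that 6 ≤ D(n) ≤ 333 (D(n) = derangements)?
4, 5, 6

Explanation: Using D(n) = (n−1)[D(n−1) + D(n−2)] with D(1)=0, D(2)=1: D(3)=2; D(4)=9; D(5)=44; D(6)=265; D(7)=1,854. So valid n = 4, 5, 6.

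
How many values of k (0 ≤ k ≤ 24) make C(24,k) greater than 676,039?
9

Reasoning: Row 24 is unimodal and symmetric about k=24/2. C(24,7)=346,104 ≤ 676,039; C(24,8)=735,471 > 676,039; by symmetry C(24,k) > 676,039 for k = 8..16. That's 16 - 8 + 1 = 9 values.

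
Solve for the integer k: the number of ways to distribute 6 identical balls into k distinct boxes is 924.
Stars and bars: the count is C(6+k−1, k−1), increasing in k. k=5: C(10,4) = 210, k=6: C(11,5) = 462, k=7: C(12,6) = 924 ✓. So k = 7.

Answer: 7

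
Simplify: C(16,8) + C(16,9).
24,310

Working:
By Pascal's identity: C(17,9) = 24,310.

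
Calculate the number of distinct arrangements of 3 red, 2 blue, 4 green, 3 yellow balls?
Multinomial: 12!/(3! × 2! × 4! × 3!) = 277,200.

Answer: 277,200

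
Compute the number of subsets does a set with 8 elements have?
Each element can be included or excluded: 2^8 = 256.
Final answer: 256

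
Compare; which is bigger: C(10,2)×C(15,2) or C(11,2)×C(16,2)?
C(11,2)×C(16,2)

Explanation: C(10,2)×C(15,2)=4,725, C(11,2)×C(16,2)=6,600.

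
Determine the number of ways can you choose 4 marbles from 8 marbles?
70

Reasoning: C(8,4) = 8! / (4! × (8-4)!)
         = 8! / (4! × 4!)
         = 70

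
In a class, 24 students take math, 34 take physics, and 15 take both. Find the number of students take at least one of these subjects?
43

Explanation: |A∪B| = |A|+|B|-|A∩B| = 24+34-15 = 43.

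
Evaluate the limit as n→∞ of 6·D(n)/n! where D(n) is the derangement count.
D(n)/n! → 1/e, so 6·D(n)/n! → 6/e.

Answer: 6/e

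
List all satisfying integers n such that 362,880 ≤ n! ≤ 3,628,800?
n! is strictly increasing; 9! = 362,880 and 10! = 3,628,800, so valid n = 9, 10.
Final answer: 9, 10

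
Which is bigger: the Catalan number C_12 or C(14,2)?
C_12

Solution: C_12 = C(24,12)/(12+1) = 2,704,156/13 = 208,012; C(14,2) = 91.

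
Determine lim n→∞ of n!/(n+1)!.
0

n!/(n+1)! = 1/[(n+1)] → 0 as n → ∞.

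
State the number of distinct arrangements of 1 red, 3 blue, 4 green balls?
280

Solution: Multinomial: 8!/(1! × 3! × 4!) = 280.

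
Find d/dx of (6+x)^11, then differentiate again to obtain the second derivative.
110(6+x)^9

Reasoning: First derivative: 11(6+x)^{10}. Second derivative: 11·10·(6+x)^{9} = 110(6+x)^{9}.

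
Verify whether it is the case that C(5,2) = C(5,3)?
True

Symmetry C(n,k) = C(n,n-k): C(5,2) = 10 and C(5,3) = 10. Both sides agree, so the statement holds.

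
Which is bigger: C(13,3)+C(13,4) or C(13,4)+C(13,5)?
First=1,001, Second=2,002.
Final answer: C(13,4)+C(13,5)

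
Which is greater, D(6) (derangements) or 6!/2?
6!/2

Working:
D(6) = (6-1)·[D(5) + D(4)] = 5·[44 + 9] = 265; 6!/2 = 720/2 = 360.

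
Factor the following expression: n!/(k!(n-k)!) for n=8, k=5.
This is the binomial coefficient C(8,5) = 56.
Final answer: C(8,5) = 56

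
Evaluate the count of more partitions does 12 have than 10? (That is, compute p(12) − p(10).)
35

Explanation: Pentagonal recurrence p(n) = p(n−1) + p(n−2) − p(n−5) − p(n−7) + …: p(12) = p(11) + p(10) − p(7) − p(5) + p(0) = 56 + 42 − 15 − 7 + 1 = 77.
p(10) = p(9) + p(8) − p(5) − p(3) = 30 + 22 − 7 − 3 = 42.
Difference = 77 − 42 = 35.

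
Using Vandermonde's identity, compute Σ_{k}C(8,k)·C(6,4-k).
1,001

Working:
= C(8+6,4) = C(14,4) = 1,001.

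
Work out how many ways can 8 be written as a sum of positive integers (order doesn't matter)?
22

Pentagonal recurrence p(n) = p(n−1) + p(n−2) − p(n−5) − p(n−7) + …: p(8) = p(7) + p(6) − p(3) − p(1) = 15 + 11 − 3 − 1 = 22.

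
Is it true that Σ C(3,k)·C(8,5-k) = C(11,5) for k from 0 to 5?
True

Working:
Vandermonde's identity gives C(11,5) = 462; RHS C(11,5) = 462.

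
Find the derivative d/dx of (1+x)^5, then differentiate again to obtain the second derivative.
20(1+x)^3

Solution: First derivative: 5(1+x)^{4}. Second derivative: 5·4·(1+x)^{3} = 20(1+x)^{3}.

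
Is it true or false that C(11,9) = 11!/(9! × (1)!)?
False

The correct denominator is 9!×2!, giving C(11,9) = 55; the stated RHS is 11!/(9!×1!) = 110 ≠ 55, so the statement does not hold.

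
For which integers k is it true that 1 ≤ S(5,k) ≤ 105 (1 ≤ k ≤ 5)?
1, 2, 3, 4, 5

Reasoning: S(5,1)=1; S(5,2)=15; S(5,3)=25; S(5,4)=10; S(5,5)=1. So valid k = 1, 2, 3, 4, 5.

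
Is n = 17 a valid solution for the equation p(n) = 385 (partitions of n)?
No

Pentagonal recurrence p(n) = p(n−1) + p(n−2) − p(n−5) − p(n−7) + …: p(17) = p(16) + p(15) − p(12) − p(10) + p(5) + p(2) = 231 + 176 − 77 − 42 + 7 + 2 = 297, which does not equal 385.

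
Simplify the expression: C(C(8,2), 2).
C(8,2) = 28, then C(28, 2) = 378.
Final answer: 378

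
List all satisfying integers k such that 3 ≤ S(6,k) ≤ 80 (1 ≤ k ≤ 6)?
2, 4, 5

S(6,1)=1; S(6,2)=31; S(6,3)=90; S(6,4)=65; S(6,5)=15; S(6,6)=1. So valid k = 2, 4, 5.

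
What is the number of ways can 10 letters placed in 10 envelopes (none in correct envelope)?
1,334,961
Using D(n) = (n-1)[D(n-1) + D(n-2)]:
D(10) = (10-1) × [D(9) + D(8)]
      = 9 × [133496 + 14833]
      = 9 × 148329
      = 1,334,961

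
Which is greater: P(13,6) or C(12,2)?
P(13,6)

Working:
P(13,6)=1,235,520, C(12,2)=66.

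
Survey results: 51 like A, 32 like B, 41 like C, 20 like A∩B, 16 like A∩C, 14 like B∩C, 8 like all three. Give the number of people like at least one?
|A∪B∪C| = 51+32+41-20-16-14+8 = 82.
Final answer: 82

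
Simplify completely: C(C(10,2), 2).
990

Explanation: C(10,2) = 45, then C(45, 2) = 990.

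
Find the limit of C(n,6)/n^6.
1/720

Explanation: C(n,6) ≈ n^6/6! for large n. Limit = 1/6! = 1/720.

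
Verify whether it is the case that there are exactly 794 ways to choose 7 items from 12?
False

Explanation: C(12,7) = 792 ≠ 794.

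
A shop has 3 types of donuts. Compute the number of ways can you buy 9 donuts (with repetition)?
Stars and bars: C(9+3-1, 9) = C(11, 9) = 55.

Answer: 55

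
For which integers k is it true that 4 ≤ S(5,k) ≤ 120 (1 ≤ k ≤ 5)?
2, 3, 4

S(5,1)=1; S(5,2)=15; S(5,3)=25; S(5,4)=10; S(5,5)=1. So valid k = 2, 3, 4.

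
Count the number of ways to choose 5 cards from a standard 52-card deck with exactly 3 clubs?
211,926

Reasoning: 13 clubs and 39 non-clubs: C(13,3) × C(39,2) = 286 × 741 = 211,926.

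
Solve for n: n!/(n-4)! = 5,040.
10

Solution: n!/(n-4)! = n×(n-1)×(n-2)×(n-3), a product of 4 consecutive integers ≈ (n−1.5)^4. 5,040^(1/4) + 1.5 ≈ 9.9; check n = 10: 10×9×8×7 = 5,040 ✓. So n = 10.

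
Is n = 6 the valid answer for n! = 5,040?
6! = 6·5! = 6·120 = 720, which does not equal 5,040.
Final answer: No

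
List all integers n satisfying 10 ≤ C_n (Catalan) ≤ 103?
4, 5
C_3=5; C_4=14; C_5=42; C_6=132. So valid n = 4, 5.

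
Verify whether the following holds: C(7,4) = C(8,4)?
LHS = C(7,4) = 35; RHS = C(8,4) = 70. 35 ≠ 70, so the statement does not hold.
Final answer: False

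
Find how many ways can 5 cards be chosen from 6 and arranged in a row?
P(6,5) = 6!/(6-5)! = 720.

Answer: 720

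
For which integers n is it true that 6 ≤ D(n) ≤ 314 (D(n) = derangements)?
Using D(n) = (n−1)[D(n−1) + D(n−2)] with D(1)=0, D(2)=1: D(3)=2; D(4)=9; D(5)=44; D(6)=265; D(7)=1,854. So valid n = 4, 5, 6.

Answer: 4, 5, 6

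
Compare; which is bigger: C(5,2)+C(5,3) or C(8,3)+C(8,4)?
C(8,3)+C(8,4)

Explanation: First=20, Second=126.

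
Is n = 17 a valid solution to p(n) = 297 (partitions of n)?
Pentagonal recurrence p(n) = p(n−1) + p(n−2) − p(n−5) − p(n−7) + …: p(17) = p(16) + p(15) − p(12) − p(10) + p(5) + p(2) = 231 + 176 − 77 − 42 + 7 + 2 = 297, which equals 297.

Answer: Yes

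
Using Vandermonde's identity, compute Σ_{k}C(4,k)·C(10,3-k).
364

= C(4+10,3) = C(14,3) = 364.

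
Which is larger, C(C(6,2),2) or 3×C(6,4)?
C(C(6,2),2)

C(C(6,2),2)=105, 3×C(6,4)=45.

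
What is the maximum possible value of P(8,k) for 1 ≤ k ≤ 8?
40,320

Reasoning: P(8,k) increases in k, so maximum at k = 8: 8! = 40,320.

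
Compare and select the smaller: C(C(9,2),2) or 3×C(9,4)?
3×C(9,4)
C(C(9,2),2)=630, 3×C(9,4)=378.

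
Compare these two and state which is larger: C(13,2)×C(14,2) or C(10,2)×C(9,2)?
C(13,2)×C(14,2)

Solution: C(13,2)×C(14,2)=7,098, C(10,2)×C(9,2)=1,620.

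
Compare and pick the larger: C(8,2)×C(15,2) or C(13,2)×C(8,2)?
C(8,2)×C(15,2)
C(8,2)×C(15,2)=2,940, C(13,2)×C(8,2)=2,184.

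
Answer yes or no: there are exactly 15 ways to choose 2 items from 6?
Yes

Explanation: C(6,2) = 15.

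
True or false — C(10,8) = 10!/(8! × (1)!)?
False

Reasoning: The correct denominator is 8!×2!, giving C(10,8) = 45; the stated RHS is 10!/(8!×1!) = 90 ≠ 45, so the statement does not hold.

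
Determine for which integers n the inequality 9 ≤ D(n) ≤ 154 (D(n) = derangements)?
4, 5

Explanation: Using D(n) = (n−1)[D(n−1) + D(n−2)] with D(1)=0, D(2)=1: D(3)=2; D(4)=9; D(5)=44; D(6)=265. So valid n = 4, 5.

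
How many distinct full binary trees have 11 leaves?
16,796

Working:
Using the Catalan number formula: C_n = C(2n, n) / (n+1)
C_10 = C(20, 10) / (10+1)
     = 184756 / 11
     = 16,796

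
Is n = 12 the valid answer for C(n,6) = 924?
Yes

Working:
C(12,6) = 12·11·10·9·8·7/6! = 665,280/720 = 924, which equals 924.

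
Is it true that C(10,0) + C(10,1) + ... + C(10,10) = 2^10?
True

Explanation: Binomial theorem with x = y = 1: Σ C(10,i) = (1+1)^10 = 2^10 = 1,024. The statement holds.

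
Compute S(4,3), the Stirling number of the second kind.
6

Using the Stirling recurrence: S(n,k) = k·S(n-1,k) + S(n-1,k-1)
S(4,3) = 3·S(3,3) + S(3,2)
         = 3·1 + 3
         = 3 + 3
         = 6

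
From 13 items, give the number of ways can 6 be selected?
1,716
C(13,6) = 13! / (6! × (13-6)!)
         = 13! / (6! × 7!)
         = 1,716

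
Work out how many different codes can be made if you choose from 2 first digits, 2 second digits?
By the multiplication principle: 2 × 2 = 4.

Answer: 4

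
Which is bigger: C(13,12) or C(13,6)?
C(13,6)

Working:
C(13,12)=13, C(13,6)=1,716.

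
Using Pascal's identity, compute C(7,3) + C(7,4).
70

C(7,3) + C(7,4) = C(8,4) = 70.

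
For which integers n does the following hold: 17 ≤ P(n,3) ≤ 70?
4, 5

Reasoning: P(3,3)=6; P(4,3)=24; P(5,3)=60; P(6,3)=120. So valid n = 4, 5.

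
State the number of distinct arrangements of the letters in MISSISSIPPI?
Word has 11 letters (M=1, I=4, S=4, P=2). Arrangements: 11!/Π(k!) = 34,650.
Final answer: 34,650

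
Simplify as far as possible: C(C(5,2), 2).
45

Solution: C(5,2) = 10, then C(10, 2) = 45.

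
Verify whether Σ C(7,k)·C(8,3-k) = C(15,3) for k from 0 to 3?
True

Explanation: Vandermonde's identity gives C(15,3) = 455; RHS C(15,3) = 455.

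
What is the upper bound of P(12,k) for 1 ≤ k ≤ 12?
479,001,600

Reasoning: P(12,k) increases in k, so maximum at k = 12: 12! = 479,001,600.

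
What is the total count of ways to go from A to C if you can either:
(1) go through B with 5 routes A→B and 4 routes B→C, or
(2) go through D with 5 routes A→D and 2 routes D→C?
Route via B: 5×4=20. Route via D: 5×2=10. Total: 30.
Final answer: 30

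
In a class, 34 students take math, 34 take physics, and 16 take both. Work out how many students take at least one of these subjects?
52

|A∪B| = |A|+|B|-|A∩B| = 34+34-16 = 52.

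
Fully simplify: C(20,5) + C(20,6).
By Pascal's identity: C(21,6) = 54,264.

Answer: 54,264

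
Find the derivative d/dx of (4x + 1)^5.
20(4x + 1)^4
Chain rule: 5(4x+1)^{4} × 4 = 20(4x+1)^{4}.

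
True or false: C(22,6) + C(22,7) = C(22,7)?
False

Solution: Pascal's identity gives C(23,7) = 245,157, whereas C(22,7) = 170,544.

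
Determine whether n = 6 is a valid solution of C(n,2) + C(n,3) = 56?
No

Explanation: C(6,2) + C(6,3) = 15 + 20 = 35, which does not equal 56.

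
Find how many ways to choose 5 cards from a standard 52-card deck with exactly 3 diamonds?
211,926

Solution: 13 diamonds and 39 non-diamonds: C(13,3) × C(39,2) = 286 × 741 = 211,926.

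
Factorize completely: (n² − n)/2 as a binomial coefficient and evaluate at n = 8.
C(n,2); C(8,2) = 28

Reasoning: (n² − n)/2 = n(n−1)/2 = C(n,2). At n = 8: C(8,2) = 28.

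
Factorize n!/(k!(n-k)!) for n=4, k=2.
C(4,2) = 6

Reasoning: This is the binomial coefficient C(4,2) = 6.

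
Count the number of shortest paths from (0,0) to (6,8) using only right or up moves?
3,003

Reasoning: Choose 6 rights from 14 moves: C(14,6) = 3,003.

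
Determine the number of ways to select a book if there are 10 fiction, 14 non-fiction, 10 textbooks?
By the addition principle: 10 + 14 + 10 = 34.
Final answer: 34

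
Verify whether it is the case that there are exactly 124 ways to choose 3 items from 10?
False

Solution: C(10,3) = 120 ≠ 124.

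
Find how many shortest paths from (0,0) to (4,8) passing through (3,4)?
To (3,4): C(7,3)=35. From there: C(5,1)=5. Total: 175.

Answer: 175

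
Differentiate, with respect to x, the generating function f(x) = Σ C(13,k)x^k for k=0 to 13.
Term-by-term differentiation gives Σ k·C(13,k)x^{k-1} for k=1 to 13.

Answer: Σ k·C(13,k)x^(k-1) for k=1 to 13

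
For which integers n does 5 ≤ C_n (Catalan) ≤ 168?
3, 4, 5, 6

Solution: C_2=2; C_3=5; C_4=14; C_5=42; C_6=132; C_7=429. So valid n = 3, 4, 5, 6.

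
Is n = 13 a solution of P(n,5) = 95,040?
No

Reasoning: P(13,5) = 13·12·11·10·9 = 154,440, which does not equal 95,040.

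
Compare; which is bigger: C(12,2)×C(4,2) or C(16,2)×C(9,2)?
C(16,2)×C(9,2)

Reasoning: C(12,2)×C(4,2)=396, C(16,2)×C(9,2)=4,320.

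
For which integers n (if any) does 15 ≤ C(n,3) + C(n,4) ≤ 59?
5, 6

Reasoning: C(4,3)+C(4,4)=5; C(5,3)+C(5,4)=15; C(6,3)+C(6,4)=35; C(7,3)+C(7,4)=70. So valid n = 5, 6.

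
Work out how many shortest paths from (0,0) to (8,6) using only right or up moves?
3,003

Choose 8 rights from 14 moves: C(14,8) = 3,003.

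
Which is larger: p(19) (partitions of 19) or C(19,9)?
C(19,9)

Pentagonal recurrence p(n) = p(n−1) + p(n−2) − p(n−5) − p(n−7) + …: p(19) = p(18) + p(17) − p(14) − p(12) + p(7) + p(4) = 385 + 297 − 135 − 77 + 15 + 5 = 490; C(19,9) = 92,378.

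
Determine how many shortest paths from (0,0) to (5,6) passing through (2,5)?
84

Working:
To (2,5): C(7,2)=21. From there: C(4,3)=4. Total: 84.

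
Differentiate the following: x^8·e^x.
(8x^7 + x^8)e^x

Product rule: d/dx[x^8]·e^x + x^8·d/dx[e^x] = 8x^{7}e^x + x^8e^x.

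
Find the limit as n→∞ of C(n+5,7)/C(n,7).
1

Reasoning: Both numerator and denominator grow as n^7/7! for large n, so the ratio → 1.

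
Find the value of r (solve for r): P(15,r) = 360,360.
5

Explanation: P(15,r) = 15·14·…·(15−r+1), a product of r factors. Multiplying down from 15: 15 = 15; 15·14 = 210; 15·14·13 = 2,730; 15·14·13·12 = 32,760; 15·14·13·12·11 = 360,360 ✓ (5 factors). So r = 5.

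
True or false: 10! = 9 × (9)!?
False

10! = 10 × 9! = 3,628,800, but 9 × 9! = 3,265,920.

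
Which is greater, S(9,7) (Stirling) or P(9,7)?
P(9,7)

S(9,7) = 7·S(8,7) + S(8,6) = 7·28 + 266 = 462; P(9,7) = 181,440.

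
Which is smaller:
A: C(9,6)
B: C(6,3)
B

Working:
A=C(9,6)=84, B=C(6,3)=20.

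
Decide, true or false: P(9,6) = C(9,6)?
False

P(9,6) = 60,480 but C(9,6) = 84; they differ by a factor of 6! = 720, so the statement does not hold.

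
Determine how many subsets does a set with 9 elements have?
512
Each element can be included or excluded: 2^9 = 512.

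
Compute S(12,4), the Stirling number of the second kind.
611,501

Reasoning: Using the Stirling recurrence: S(n,k) = k·S(n-1,k) + S(n-1,k-1)
S(12,4) = 4·S(11,4) + S(11,3)
         = 4·145750 + 28501
         = 583000 + 28501
         = 611,501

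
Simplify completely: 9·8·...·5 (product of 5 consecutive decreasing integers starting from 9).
15,120

Explanation: This is P(9,5) = 9!/(4)! = 15,120.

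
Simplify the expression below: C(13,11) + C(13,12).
91

Reasoning: By Pascal's identity: C(14,12) = 91.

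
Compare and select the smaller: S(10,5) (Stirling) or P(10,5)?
P(10,5)

Reasoning: S(10,5) = 5·S(9,5) + S(9,4) = 5·6,951 + 7,770 = 42,525; P(10,5) = 30,240.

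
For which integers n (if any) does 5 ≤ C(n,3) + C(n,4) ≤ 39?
C(3,3)+C(3,4)=1; C(4,3)+C(4,4)=5; C(5,3)+C(5,4)=15; C(6,3)+C(6,4)=35; C(7,3)+C(7,4)=70. So valid n = 4, 5, 6.

Answer: 4, 5, 6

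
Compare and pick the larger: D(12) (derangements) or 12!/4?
D(12)

Solution: D(12) = (12-1)·[D(11) + D(10)] = 11·[14,684,570 + 1,334,961] = 176,214,841; 12!/4 = 479,001,600/4 = 119,750,400.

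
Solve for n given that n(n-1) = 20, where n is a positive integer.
5

Explanation: n² − n − 20 = 0, so n = (1 ± √(1 + 4·20))/2 = (1 ± √81)/2 = (1 ± 9)/2, i.e. n = 5 or n = -4. Taking the positive root, n = 5 (check: 5×4 = 20).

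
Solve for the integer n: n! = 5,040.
7
n! is strictly increasing. 5! = 120, 6! = 720, 7! = 5,040 ✓. So n = 7.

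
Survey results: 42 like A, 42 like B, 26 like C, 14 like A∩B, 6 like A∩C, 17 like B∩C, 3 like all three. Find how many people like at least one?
76

Explanation: |A∪B∪C| = 42+42+26-14-6-17+3 = 76.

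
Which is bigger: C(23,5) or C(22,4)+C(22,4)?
C(23,5)=33,649; C(22,4)+C(22,4)=7,315+7,315=14,630.
Final answer: C(23,5)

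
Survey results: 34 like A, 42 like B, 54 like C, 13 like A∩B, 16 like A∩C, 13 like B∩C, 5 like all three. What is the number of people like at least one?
|A∪B∪C| = 34+42+54-13-16-13+5 = 93.
Final answer: 93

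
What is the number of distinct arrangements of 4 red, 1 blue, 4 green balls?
630

Multinomial: 9!/(4! × 1! × 4!) = 630.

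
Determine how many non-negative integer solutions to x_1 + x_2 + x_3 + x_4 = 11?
C(11+4-1, 4-1) = 364.
Final answer: 364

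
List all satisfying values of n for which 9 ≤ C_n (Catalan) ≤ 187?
4, 5, 6
C_3=5; C_4=14; C_5=42; C_6=132; C_7=429. So valid n = 4, 5, 6.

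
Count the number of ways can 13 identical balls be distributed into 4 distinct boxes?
560
C(13+4-1, 4-1) = C(16, 3) = 560.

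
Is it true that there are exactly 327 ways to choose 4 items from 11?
False
C(11,4) = 330 ≠ 327.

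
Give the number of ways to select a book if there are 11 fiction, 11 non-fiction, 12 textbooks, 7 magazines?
41
By the addition principle: 11 + 11 + 12 + 7 = 41.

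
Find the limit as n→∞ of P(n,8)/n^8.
P(n,8) = n(n-1)···(n-7) ≈ n^8 for large n. Limit = 1.
Final answer: 1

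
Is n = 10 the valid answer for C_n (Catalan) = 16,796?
Yes

Working:
C_10 = C(20,10)/(10+1) = 184,756/11 = 16,796, which equals 16,796.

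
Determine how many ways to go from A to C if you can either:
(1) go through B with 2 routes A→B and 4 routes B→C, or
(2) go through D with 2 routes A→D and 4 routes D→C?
16

Reasoning: Route via B: 2×4=8. Route via D: 2×4=8. Total: 16.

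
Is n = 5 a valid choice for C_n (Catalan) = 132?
No

Explanation: C_5 = C(10,5)/(5+1) = 252/6 = 42, which does not equal 132.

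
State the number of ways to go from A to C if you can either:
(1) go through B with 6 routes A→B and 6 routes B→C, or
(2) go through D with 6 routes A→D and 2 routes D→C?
48

Explanation: Route via B: 6×6=36. Route via D: 6×2=12. Total: 48.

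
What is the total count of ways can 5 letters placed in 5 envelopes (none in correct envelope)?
44

Reasoning: Using D(n) = (n-1)[D(n-1) + D(n-2)]:
D(5) = (5-1) × [D(4) + D(3)]
      = 4 × [9 + 2]
      = 4 × 11
      = 44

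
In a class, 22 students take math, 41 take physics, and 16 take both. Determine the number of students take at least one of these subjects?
47

Reasoning: |A∪B| = |A|+|B|-|A∩B| = 22+41-16 = 47.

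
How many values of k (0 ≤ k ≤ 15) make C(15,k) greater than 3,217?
4

Explanation: Row 15 is unimodal and symmetric about k=15/2. C(15,5)=3,003 ≤ 3,217; C(15,6)=5,005 > 3,217; by symmetry C(15,k) > 3,217 for k = 6..9. That's 9 - 6 + 1 = 4 values.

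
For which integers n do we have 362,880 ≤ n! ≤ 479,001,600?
9, 10, 11, 12
n! is strictly increasing; 9! = 362,880 and 12! = 479,001,600, so valid n = 9, 10, 11, 12.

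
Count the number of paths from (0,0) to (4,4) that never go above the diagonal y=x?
14

Solution: Counted by the Catalan number C_4: C_4 = C(8,4)/(4+1) = 70/5 = 14.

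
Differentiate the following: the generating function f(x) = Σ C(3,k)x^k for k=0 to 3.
Term-by-term differentiation gives Σ k·C(3,k)x^{k-1} for k=1 to 3.
Final answer: Σ k·C(3,k)x^(k-1) for k=1 to 3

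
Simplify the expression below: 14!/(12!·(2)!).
91
This is C(14,12) = 91.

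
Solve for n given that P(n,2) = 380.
20

Solution: P(n,2) = n(n−1) is increasing in n; n(n−1) ≈ (n−0.5)^2 = 380 gives n ≈ 20.0. Check: P(18,2) = 306, P(19,2) = 342, P(20,2) = 380 ✓. So n = 20.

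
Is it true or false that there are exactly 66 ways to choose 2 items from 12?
True
C(12,2) = 66.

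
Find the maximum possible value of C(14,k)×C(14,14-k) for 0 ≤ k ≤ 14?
11,778,624

Solution: C(14,k)·C(14,14-k) = C(14,k)², maximised at the centre k = 7: C(14,7)² = 11,778,624.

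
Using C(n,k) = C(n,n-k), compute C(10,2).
45

C(10,2) = C(10,8) = 45.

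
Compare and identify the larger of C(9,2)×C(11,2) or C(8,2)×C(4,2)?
C(9,2)×C(11,2)=1,980, C(8,2)×C(4,2)=168.
Final answer: C(9,2)×C(11,2)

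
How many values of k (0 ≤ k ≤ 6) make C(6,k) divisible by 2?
3

Checking C(6,k) mod 2 for k = 0..6: divisible at k = 1, 3, 5. That's 3 values.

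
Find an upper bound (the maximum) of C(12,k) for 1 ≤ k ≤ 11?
924

Solution: C(12,k) is maximised at the centre of the row: C(12,6) = 924.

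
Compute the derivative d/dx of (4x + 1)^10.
40(4x + 1)^9

Working:
Chain rule: 10(4x+1)^{9} × 4 = 40(4x+1)^{9}.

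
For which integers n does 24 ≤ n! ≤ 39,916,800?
4, 5, 6, 7, 8, 9, 10, 11

n! is strictly increasing; 4! = 24 and 11! = 39,916,800, so valid n = 4, 5, 6, 7, 8, 9, 10, 11.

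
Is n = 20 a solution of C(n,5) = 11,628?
No

Solution: C(20,5) = 20·19·18·17·16/5! = 1,860,480/120 = 15,504, which does not equal 11,628.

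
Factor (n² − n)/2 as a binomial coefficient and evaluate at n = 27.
C(n,2); C(27,2) = 351

(n² − n)/2 = n(n−1)/2 = C(n,2). At n = 27: C(27,2) = 351.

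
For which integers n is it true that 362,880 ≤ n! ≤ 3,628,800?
n! is strictly increasing; 9! = 362,880 and 10! = 3,628,800, so valid n = 9, 10.
Final answer: 9, 10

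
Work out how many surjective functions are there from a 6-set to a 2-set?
62

Explanation: Onto functions = 2! × S(6,2)
First compute S(6,2) via recurrence:
Using the Stirling recurrence: S(n,k) = k·S(n-1,k) + S(n-1,k-1)
S(6,2) = 2·S(5,2) + S(5,1)
         = 2·15 + 1
         = 30 + 1
         = 31
Then: 2 × 31 = 62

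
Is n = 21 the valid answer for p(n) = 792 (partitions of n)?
Pentagonal recurrence p(n) = p(n−1) + p(n−2) − p(n−5) − p(n−7) + …: p(21) = p(20) + p(19) − p(16) − p(14) + p(9) + p(6) = 627 + 490 − 231 − 135 + 30 + 11 = 792, which equals 792.

Answer: Yes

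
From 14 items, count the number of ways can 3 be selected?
364

Solution: C(14,3) = 14! / (3! × (14-3)!)
         = 14! / (3! × 11!)
         = 364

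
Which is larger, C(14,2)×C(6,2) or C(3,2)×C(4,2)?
C(14,2)×C(6,2)
C(14,2)×C(6,2)=1,365, C(3,2)×C(4,2)=18.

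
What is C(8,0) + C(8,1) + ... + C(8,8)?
256
Sum of binomial coefficients = 2^8 = 256.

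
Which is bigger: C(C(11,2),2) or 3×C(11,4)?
C(C(11,2),2)=1,485, 3×C(11,4)=990.

Answer: C(C(11,2),2)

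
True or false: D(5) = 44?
Derangements of 5 elements: D(5) = (5-1)·[D(4) + D(3)] = 4·[9 + 2] = 44.
Final answer: True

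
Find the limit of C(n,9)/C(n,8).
∞
C(n,9)/C(n,8) = (n-8)/9 → ∞ as n → ∞.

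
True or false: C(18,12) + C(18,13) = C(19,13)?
True

Explanation: Pascal's identity C(n,k) + C(n,k+1) = C(n+1,k+1): 18,564 + 8,568 = 27,132 = C(19,13).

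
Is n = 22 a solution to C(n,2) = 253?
No

Reasoning: C(22,2) = 22·21/2! = 462/2 = 231, which does not equal 253.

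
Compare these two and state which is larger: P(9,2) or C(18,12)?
P(9,2)=72, C(18,12)=18,564.

Answer: C(18,12)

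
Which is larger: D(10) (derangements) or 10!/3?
D(10) = (10-1)·[D(9) + D(8)] = 9·[133,496 + 14,833] = 1,334,961; 10!/3 = 3,628,800/3 = 1,209,600.

Answer: D(10)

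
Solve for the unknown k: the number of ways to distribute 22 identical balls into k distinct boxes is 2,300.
Stars and bars: the count is C(22+k−1, k−1), increasing in k. k=2: C(23,1) = 23, k=3: C(24,2) = 276, k=4: C(25,3) = 2,300 ✓. So k = 4.
Final answer: 4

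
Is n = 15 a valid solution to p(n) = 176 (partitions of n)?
Pentagonal recurrence p(n) = p(n−1) + p(n−2) − p(n−5) − p(n−7) + …: p(15) = p(14) + p(13) − p(10) − p(8) + p(3) + p(0) = 135 + 101 − 42 − 22 + 3 + 1 = 176, which equals 176.
Final answer: Yes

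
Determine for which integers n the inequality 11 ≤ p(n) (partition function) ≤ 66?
6, 7, 8, 9, 10, 11

Reasoning: Tabulating p(n) via p(n) = p(n−1) + p(n−2) − p(n−5) − p(n−7) + …: p(5)=7; p(6)=11; p(7)=15; p(8)=22; p(9)=30; p(10)=42; p(11)=56; p(12)=77. So valid n = 6, 7, 8, 9, 10, 11.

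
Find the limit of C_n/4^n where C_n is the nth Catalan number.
0

Solution: C_n ~ 4^n/(n^(3/2)√π), so n^0·C_n/4^n ~ n^(0 − 3/2)/√π → 0.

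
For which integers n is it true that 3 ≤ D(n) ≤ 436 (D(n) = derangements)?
4, 5, 6

Reasoning: Using D(n) = (n−1)[D(n−1) + D(n−2)] with D(1)=0, D(2)=1: D(3)=2; D(4)=9; D(5)=44; D(6)=265; D(7)=1,854. So valid n = 4, 5, 6.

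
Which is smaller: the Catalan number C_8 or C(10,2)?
C(10,2)

Working:
C_8 = C(16,8)/(8+1) = 12,870/9 = 1,430; C(10,2) = 45.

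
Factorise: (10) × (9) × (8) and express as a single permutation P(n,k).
Product of 3 consecutive descending integers starting at 10: P(10,3) = 10!/7! = 720.

Answer: P(10,3) = 10!/(7)!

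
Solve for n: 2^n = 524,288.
19

Solution: 524,288 = 1,024 × 512 = 2^10 × 2^9 = 2^19, so n = 19.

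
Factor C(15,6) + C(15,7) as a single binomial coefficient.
C(16,7)

Reasoning: By Pascal's identity: C(15,6) + C(15,7) = C(16,7) = 11,440.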